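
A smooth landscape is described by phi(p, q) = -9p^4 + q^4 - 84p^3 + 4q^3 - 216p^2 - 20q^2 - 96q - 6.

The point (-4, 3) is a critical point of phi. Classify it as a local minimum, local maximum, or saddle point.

The mixed partial ∂²phi/∂p∂q is 0, so the Hessian at any point is diag(phi_pp, phi_qq) = diag(-36(3p^2 + 14p + 12), 4(3q^2 + 6q - 10)).
At (-4, 3): H = diag(-144, 140).
The eigenvalues have opposite signs, so H is indefinite: a saddle point.

saddle point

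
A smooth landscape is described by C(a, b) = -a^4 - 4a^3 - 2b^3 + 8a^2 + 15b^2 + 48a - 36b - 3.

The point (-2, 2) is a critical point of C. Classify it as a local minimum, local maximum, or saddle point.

local minimum

The mixed partial ∂²C/∂a∂b is 0, so the Hessian at any point is diag(C_aa, C_bb) = diag(4(-3a^2 - 6a + 4), 6(-2b + 5)).
At (-2, 2): H = diag(16, 6).
Both eigenvalues are positive, so H is positive definite: a local minimum.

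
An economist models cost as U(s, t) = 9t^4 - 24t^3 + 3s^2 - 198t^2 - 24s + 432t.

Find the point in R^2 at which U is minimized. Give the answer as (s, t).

(4, -3)

U(s,t) separates as P(s) + Q(t), so its minimum is min P + min Q.
P'(s) = 6s - 24 vanishes at s ∈ {4}; Q'(t) = 36(t - 4)(t - 1)(t + 3) vanishes at t ∈ {-3, 1, 4}.
Local minima of P (where P''>0): P(4)=-48. Local minima of Q: Q(-3)=-1701, Q(4)=-672.
So the global minimum of U is P(4) + Q(-3) = -48 − 1701 = -1749, attained at (4, -3).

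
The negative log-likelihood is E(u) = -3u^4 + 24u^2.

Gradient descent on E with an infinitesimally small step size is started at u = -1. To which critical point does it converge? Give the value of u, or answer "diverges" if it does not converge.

E'(u) = -12u(u - 2)(u + 2), so E'(-1) = -36.
Gradient descent moves in the -E' direction, i.e. u is increasing.
The nearest critical point in that direction is u = 0, where E'' = 48 > 0 (a local minimum). The iterate converges there.

0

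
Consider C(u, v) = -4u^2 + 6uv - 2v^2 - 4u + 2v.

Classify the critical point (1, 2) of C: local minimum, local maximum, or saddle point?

The Hessian of C is constant: H = [[-8, 6], [6, -4]].
det(H) = (-8)·(-4) − 6² = -4.
Since det(H) < 0, H is indefinite and the critical point is a saddle point.

saddle point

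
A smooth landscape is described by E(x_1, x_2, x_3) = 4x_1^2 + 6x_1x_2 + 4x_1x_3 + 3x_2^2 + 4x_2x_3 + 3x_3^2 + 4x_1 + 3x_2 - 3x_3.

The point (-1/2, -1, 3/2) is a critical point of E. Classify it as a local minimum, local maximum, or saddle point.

The Hessian is constant: H = [[8, 6, 4], [6, 6, 4], [4, 4, 6]].
Leading principal minors: Δ₁ = 8, Δ₂ = 12, Δ₃ = 40.
All leading minors are positive, so H is positive definite: a local minimum.

local minimum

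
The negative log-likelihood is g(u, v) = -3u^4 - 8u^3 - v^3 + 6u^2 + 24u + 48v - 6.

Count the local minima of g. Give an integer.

g separates as a function of u plus a function of v, so ∇g=0 decouples.
∂g/∂u = -12(u - 1)(u + 1)(u + 2) = 0 at u ∈ {-2, -1, 1}; ∂g/∂v = -3(v - 4)(v + 4) = 0 at v ∈ {-4, 4}.
The Hessian is diagonal: diag(g_uu, g_vv). Second derivatives: g_uu(-2)=-36, g_uu(-1)=24, g_uu(1)=-72; g_vv(-4)=24, g_vv(4)=-24.
Local minima occur where both diagonal entries positive: (-1, -4). Count: 1.

1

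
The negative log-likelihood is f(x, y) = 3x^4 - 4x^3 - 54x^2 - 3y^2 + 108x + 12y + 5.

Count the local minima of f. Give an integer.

f separates as a function of x plus a function of y, so ∇f=0 decouples.
∂f/∂x = 12(x - 3)(x - 1)(x + 3) = 0 at x ∈ {-3, 1, 3}; ∂f/∂y = -6(y - 2) = 0 at y ∈ {2}.
The Hessian is diagonal: diag(f_xx, f_yy). Second derivatives: f_xx(-3)=288, f_xx(1)=-96, f_xx(3)=144; f_yy(2)=-6.
Local minima occur where both diagonal entries positive: none. Count: 0.

0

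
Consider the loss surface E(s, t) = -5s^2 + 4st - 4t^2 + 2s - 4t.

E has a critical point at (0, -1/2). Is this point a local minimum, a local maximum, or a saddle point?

The Hessian of E is constant: H = [[-10, 4], [4, -8]].
det(H) = (-10)·(-8) − 4² = 64.
det(H) > 0 and tr(H) = -18 < 0, so H is negative definite and the point is a local maximum.

local maximum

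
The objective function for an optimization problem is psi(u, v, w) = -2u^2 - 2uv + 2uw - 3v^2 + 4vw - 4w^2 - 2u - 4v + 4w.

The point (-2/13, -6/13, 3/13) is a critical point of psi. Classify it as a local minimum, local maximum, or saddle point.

The Hessian is constant: H = [[-4, -2, 2], [-2, -6, 4], [2, 4, -8]].
Leading principal minors: Δ₁ = -4, Δ₂ = 20, Δ₃ = -104.
The minors alternate sign starting negative (−, +, −), so H is negative definite: a local maximum.

local maximum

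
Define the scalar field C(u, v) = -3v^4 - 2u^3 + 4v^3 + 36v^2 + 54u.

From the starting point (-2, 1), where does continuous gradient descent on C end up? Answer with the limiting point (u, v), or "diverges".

C is separable, so gradient descent decouples: u follows -∂C/∂u, v follows -∂C/∂v.
∂C/∂u = -6(u - 3)(u + 3); at u=-2 this is 30, so u decreases.
∂C/∂v = -12v(v - 3)(v + 2); at v=1 this is 72, so v decreases.
u converges to its nearest critical value -3 (a local min of the u-part); v converges to 0. The iterate converges to (-3, 0).

(-3, 0)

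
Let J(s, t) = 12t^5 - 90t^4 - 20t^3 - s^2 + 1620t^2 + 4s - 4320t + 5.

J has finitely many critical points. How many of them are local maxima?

2

J separates as a function of s plus a function of t, so ∇J=0 decouples.
∂J/∂s = -2(s - 2) = 0 at s ∈ {2}; ∂J/∂t = 60(t - 4)(t - 3)(t - 2)(t + 3) = 0 at t ∈ {-3, 2, 3, 4}.
The Hessian is diagonal: diag(J_ss, J_tt). Second derivatives: J_ss(2)=-2; J_tt(-3)=-12600, J_tt(2)=600, J_tt(3)=-360, J_tt(4)=840.
Local maxima occur where both diagonal entries negative: (2, -3), (2, 3). Count: 2.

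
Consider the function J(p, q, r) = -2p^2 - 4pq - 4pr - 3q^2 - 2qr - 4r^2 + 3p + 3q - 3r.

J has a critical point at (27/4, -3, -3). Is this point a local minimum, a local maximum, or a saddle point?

The Hessian is constant: H = [[-4, -4, -4], [-4, -6, -2], [-4, -2, -8]].
Leading principal minors: Δ₁ = -4, Δ₂ = 8, Δ₃ = -16.
The minors alternate sign starting negative (−, +, −), so H is negative definite: a local maximum.

local maximum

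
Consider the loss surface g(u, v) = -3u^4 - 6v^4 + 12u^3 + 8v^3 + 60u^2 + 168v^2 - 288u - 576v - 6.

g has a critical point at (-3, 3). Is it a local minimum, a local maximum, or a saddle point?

local maximum

The mixed partial ∂²g/∂u∂v is 0, so the Hessian at any point is diag(g_uu, g_vv) = diag(12(-3u^2 + 6u + 10), 24(-3v^2 + 2v + 14)).
At (-3, 3): H = diag(-420, -168).
Both eigenvalues are negative, so H is negative definite: a local maximum.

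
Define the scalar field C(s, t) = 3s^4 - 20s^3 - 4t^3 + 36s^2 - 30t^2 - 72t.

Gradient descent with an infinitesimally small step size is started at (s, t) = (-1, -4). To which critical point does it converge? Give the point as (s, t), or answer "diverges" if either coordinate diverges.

(0, -3)

C is separable, so gradient descent decouples: s follows -∂C/∂s, t follows -∂C/∂t.
∂C/∂s = 12s(s - 3)(s - 2); at s=-1 this is -144, so s increases.
∂C/∂t = -12(t + 2)(t + 3); at t=-4 this is -24, so t increases.
s converges to its nearest critical value 0 (a local min of the s-part); t converges to -3. The iterate converges to (0, -3).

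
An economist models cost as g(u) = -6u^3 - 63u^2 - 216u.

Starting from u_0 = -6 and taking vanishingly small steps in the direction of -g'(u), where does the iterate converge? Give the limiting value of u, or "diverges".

-4

g'(u) = -18(u + 3)(u + 4), so g'(-6) = -108.
Gradient descent moves in the -g' direction, i.e. u is increasing.
The nearest critical point in that direction is u = -4, where g'' = 18 > 0 (a local minimum). The iterate converges there.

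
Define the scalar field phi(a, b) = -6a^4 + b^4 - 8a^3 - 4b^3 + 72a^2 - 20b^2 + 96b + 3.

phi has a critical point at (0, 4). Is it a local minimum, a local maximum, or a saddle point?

The mixed partial ∂²phi/∂a∂b is 0, so the Hessian at any point is diag(phi_aa, phi_bb) = diag(24(-3a^2 - 2a + 6), 4(3b^2 - 6b - 10)).
At (0, 4): H = diag(144, 56).
Both eigenvalues are positive, so H is positive definite: a local minimum.

local minimum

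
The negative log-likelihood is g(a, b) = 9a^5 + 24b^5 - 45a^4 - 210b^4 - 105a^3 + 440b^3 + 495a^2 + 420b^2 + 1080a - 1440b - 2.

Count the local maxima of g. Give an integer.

g separates as a function of a plus a function of b, so ∇g=0 decouples.
∂g/∂a = 45(a - 4)(a - 3)(a + 1)(a + 2) = 0 at a ∈ {-2, -1, 3, 4}; ∂g/∂b = 120(b - 4)(b - 3)(b - 1)(b + 1) = 0 at b ∈ {-1, 1, 3, 4}.
The Hessian is diagonal: diag(g_aa, g_bb). Second derivatives: g_aa(-2)=-1350, g_aa(-1)=900, g_aa(3)=-900, g_aa(4)=1350; g_bb(-1)=-4800, g_bb(1)=1440, g_bb(3)=-960, g_bb(4)=1800.
Local maxima occur where both diagonal entries negative: (-2, -1), (-2, 3), (3, -1), (3, 3). Count: 4.

4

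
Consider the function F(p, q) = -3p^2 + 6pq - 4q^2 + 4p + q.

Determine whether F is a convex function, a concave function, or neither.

concave

F is quadratic, so its Hessian is the constant matrix H = [[-6, 6], [6, -8]].
det(H) = 12, tr(H) = -14.
det(H) > 0 and tr(H) < 0, so H is negative definite everywhere: concave.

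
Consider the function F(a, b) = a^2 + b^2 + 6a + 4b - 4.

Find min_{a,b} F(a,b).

-17

F(a,b) separates as P(a) + Q(b) − 4, so its minimum is min P + min Q − 4.
P'(a) = 2a + 6 vanishes at a ∈ {-3}; Q'(b) = 2b + 4 vanishes at b ∈ {-2}.
Local minima of P (where P''>0): P(-3)=-9. Local minima of Q: Q(-2)=-4.
So the global minimum of F is P(-3) + Q(-2) − 4 = -9 − 4 − 4 = -17, attained at (-3, -2).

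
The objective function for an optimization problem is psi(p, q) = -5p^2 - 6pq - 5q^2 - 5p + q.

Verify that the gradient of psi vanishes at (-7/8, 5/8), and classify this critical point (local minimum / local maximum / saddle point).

∇psi = (-10p - 6q - 5, -6p - 10q + 1); substituting (-7/8, 5/8) gives ∇psi = (0, 0), so (-7/8, 5/8) is indeed a critical point.
The Hessian of psi is constant: H = [[-10, -6], [-6, -10]].
det(H) = (-10)·(-10) − (-6)² = 64.
det(H) > 0 and tr(H) = -20 < 0, so H is negative definite and the point is a local maximum.

local maximum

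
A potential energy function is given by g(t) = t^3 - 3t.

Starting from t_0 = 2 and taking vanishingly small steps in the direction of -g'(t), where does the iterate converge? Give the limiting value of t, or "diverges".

g'(t) = 3(t - 1)(t + 1), so g'(2) = 9.
Gradient descent moves in the -g' direction, i.e. t is decreasing.
The nearest critical point in that direction is t = 1, where g'' = 6 > 0 (a local minimum). The iterate converges there.

1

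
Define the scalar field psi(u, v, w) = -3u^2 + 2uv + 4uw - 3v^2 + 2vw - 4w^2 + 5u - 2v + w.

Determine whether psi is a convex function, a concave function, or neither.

psi is quadratic, so its Hessian is the constant matrix H = [[-6, 2, 4], [2, -6, 2], [4, 2, -8]].
Leading principal minors: -6, 32, -104.
Signs alternate −, +, − ⇒ H ≺ 0 ⇒ concave.

concave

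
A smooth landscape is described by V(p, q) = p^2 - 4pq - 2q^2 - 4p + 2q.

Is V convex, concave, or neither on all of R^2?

neither

V is quadratic, so its Hessian is the constant matrix H = [[2, -4], [-4, -4]].
det(H) = -24, tr(H) = -2.
det(H) < 0, so H is indefinite: neither convex nor concave.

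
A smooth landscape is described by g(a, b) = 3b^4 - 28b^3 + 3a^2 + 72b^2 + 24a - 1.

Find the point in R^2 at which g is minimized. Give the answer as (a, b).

(-4, 0)

g(a,b) separates as P(a) + Q(b) − 1, so its minimum is min P + min Q − 1.
P'(a) = 6a + 24 vanishes at a ∈ {-4}; Q'(b) = 12b(b - 4)(b - 3) vanishes at b ∈ {0, 3, 4}.
Local minima of P (where P''>0): P(-4)=-48. Local minima of Q: Q(0)=0, Q(4)=128.
So the global minimum of g is P(-4) + Q(0) − 1 = -48 + 0 − 1 = -49, attained at (-4, 0).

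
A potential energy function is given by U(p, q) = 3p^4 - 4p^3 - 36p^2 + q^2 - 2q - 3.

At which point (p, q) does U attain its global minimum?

U(p,q) separates as A(p) + B(q) − 3, so its minimum is min A + min B − 3.
A'(p) = 12p(p - 3)(p + 2) vanishes at p ∈ {-2, 0, 3}; B'(q) = 2q - 2 vanishes at q ∈ {1}.
Local minima of A (where A''>0): A(-2)=-64, A(3)=-189. Local minima of B: B(1)=-1.
So the global minimum of U is A(3) + B(1) − 3 = -189 − 1 − 3 = -193, attained at (3, 1).

(3, 1)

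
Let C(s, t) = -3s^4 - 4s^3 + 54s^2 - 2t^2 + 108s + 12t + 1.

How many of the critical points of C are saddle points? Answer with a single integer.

C separates as a function of s plus a function of t, so ∇C=0 decouples.
∂C/∂s = -12(s - 3)(s + 1)(s + 3) = 0 at s ∈ {-3, -1, 3}; ∂C/∂t = -4(t - 3) = 0 at t ∈ {3}.
The Hessian is diagonal: diag(C_ss, C_tt). Second derivatives: C_ss(-3)=-144, C_ss(-1)=96, C_ss(3)=-288; C_tt(3)=-4.
Saddle points occur where the two diagonal entries have opposite signs: (-1, 3). Count: 1.

1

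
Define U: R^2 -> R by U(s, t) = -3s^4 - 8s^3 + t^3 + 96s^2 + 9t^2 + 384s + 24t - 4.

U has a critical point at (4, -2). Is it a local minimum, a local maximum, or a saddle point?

saddle point

The mixed partial ∂²U/∂s∂t is 0, so the Hessian at any point is diag(U_ss, U_tt) = diag(12(-3s^2 - 4s + 16), 6(t + 3)).
At (4, -2): H = diag(-576, 6).
The eigenvalues have opposite signs, so H is indefinite: a saddle point.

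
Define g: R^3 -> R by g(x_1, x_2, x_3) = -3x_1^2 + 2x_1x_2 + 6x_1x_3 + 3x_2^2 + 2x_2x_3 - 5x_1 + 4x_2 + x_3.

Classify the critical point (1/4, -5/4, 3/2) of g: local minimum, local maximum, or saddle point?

The Hessian is constant: H = [[-6, 2, 6], [2, 6, 2], [6, 2, 0]].
Leading principal minors: Δ₁ = -6, Δ₂ = -40, Δ₃ = -144.
The minors fit neither the all-positive nor the alternating-sign pattern, so H is indefinite: a saddle point.

saddle point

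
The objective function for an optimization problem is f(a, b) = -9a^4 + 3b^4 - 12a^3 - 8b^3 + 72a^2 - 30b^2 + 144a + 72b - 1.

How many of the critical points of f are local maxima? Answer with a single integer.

f separates as a function of a plus a function of b, so ∇f=0 decouples.
∂f/∂a = -36(a - 2)(a + 1)(a + 2) = 0 at a ∈ {-2, -1, 2}; ∂f/∂b = 12(b - 3)(b - 1)(b + 2) = 0 at b ∈ {-2, 1, 3}.
The Hessian is diagonal: diag(f_aa, f_bb). Second derivatives: f_aa(-2)=-144, f_aa(-1)=108, f_aa(2)=-432; f_bb(-2)=180, f_bb(1)=-72, f_bb(3)=120.
Local maxima occur where both diagonal entries negative: (-2, 1), (2, 1). Count: 2.

2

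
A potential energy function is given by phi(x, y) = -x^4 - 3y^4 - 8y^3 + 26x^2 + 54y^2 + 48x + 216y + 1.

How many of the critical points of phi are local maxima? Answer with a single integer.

4

phi separates as a function of x plus a function of y, so ∇phi=0 decouples.
∂phi/∂x = -4(x - 4)(x + 1)(x + 3) = 0 at x ∈ {-3, -1, 4}; ∂phi/∂y = -12(y - 3)(y + 2)(y + 3) = 0 at y ∈ {-3, -2, 3}.
The Hessian is diagonal: diag(phi_xx, phi_yy). Second derivatives: phi_xx(-3)=-56, phi_xx(-1)=40, phi_xx(4)=-140; phi_yy(-3)=-72, phi_yy(-2)=60, phi_yy(3)=-360.
Local maxima occur where both diagonal entries negative: (-3, -3), (-3, 3), (4, -3), (4, 3). Count: 4.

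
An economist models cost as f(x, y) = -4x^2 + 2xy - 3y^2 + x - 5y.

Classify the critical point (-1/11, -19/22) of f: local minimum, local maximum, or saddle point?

local maximum

The Hessian of f is constant: H = [[-8, 2], [2, -6]].
det(H) = (-8)·(-6) − 2² = 44.
det(H) > 0 and tr(H) = -14 < 0, so H is negative definite and the point is a local maximum.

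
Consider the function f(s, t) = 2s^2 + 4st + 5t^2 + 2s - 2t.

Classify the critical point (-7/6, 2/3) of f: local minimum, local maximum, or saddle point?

local minimum

The Hessian of f is constant: H = [[4, 4], [4, 10]].
det(H) = 4·10 − 4² = 24.
det(H) > 0 and tr(H) = 14 > 0, so H is positive definite and the point is a local minimum.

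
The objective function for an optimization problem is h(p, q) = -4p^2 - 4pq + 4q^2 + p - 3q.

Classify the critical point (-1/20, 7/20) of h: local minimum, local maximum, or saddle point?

The Hessian of h is constant: H = [[-8, -4], [-4, 8]].
det(H) = (-8)·8 − (-4)² = -80.
Since det(H) < 0, H is indefinite and the critical point is a saddle point.

saddle point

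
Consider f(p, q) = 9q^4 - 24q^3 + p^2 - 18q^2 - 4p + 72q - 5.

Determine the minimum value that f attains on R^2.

f(p,q) separates as A(p) + B(q) − 5, so its minimum is min A + min B − 5.
A'(p) = 2p - 4 vanishes at p ∈ {2}; B'(q) = 36(q - 2)(q - 1)(q + 1) vanishes at q ∈ {-1, 1, 2}.
Local minima of A (where A''>0): A(2)=-4. Local minima of B: B(-1)=-57, B(2)=24.
So the global minimum of f is A(2) + B(-1) − 5 = -4 − 57 − 5 = -66, attained at (2, -1).

-66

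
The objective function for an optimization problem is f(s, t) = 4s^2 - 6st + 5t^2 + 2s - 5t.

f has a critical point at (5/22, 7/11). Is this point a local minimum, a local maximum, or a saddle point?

local minimum

The Hessian of f is constant: H = [[8, -6], [-6, 10]].
det(H) = 8·10 − (-6)² = 44.
det(H) > 0 and tr(H) = 18 > 0, so H is positive definite and the point is a local minimum.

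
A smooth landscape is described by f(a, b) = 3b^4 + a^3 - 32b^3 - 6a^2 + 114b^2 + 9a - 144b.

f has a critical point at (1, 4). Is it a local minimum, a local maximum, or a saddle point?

saddle point

The mixed partial ∂²f/∂a∂b is 0, so the Hessian at any point is diag(f_aa, f_bb) = diag(6(a - 2), 12(3b^2 - 16b + 19)).
At (1, 4): H = diag(-6, 36).
The eigenvalues have opposite signs, so H is indefinite: a saddle point.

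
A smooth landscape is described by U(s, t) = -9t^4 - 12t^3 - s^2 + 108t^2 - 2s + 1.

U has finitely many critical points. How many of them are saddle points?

U separates as a function of s plus a function of t, so ∇U=0 decouples.
∂U/∂s = -2(s + 1) = 0 at s ∈ {-1}; ∂U/∂t = -36t(t - 2)(t + 3) = 0 at t ∈ {-3, 0, 2}.
The Hessian is diagonal: diag(U_ss, U_tt). Second derivatives: U_ss(-1)=-2; U_tt(-3)=-540, U_tt(0)=216, U_tt(2)=-360.
Saddle points occur where the two diagonal entries have opposite signs: (-1, 0). Count: 1.

1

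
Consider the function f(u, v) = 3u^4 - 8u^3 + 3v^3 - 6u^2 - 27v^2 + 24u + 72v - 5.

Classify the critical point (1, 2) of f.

The mixed partial ∂²f/∂u∂v is 0, so the Hessian at any point is diag(f_uu, f_vv) = diag(12(3u^2 - 4u - 1), 18(v - 3)).
At (1, 2): H = diag(-24, -18).
Both eigenvalues are negative, so H is negative definite: a local maximum.

local maximum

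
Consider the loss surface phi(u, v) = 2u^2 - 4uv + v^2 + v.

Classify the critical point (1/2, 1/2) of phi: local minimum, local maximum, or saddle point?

saddle point

The Hessian of phi is constant: H = [[4, -4], [-4, 2]].
det(H) = 4·2 − (-4)² = -8.
Since det(H) < 0, H is indefinite and the critical point is a saddle point.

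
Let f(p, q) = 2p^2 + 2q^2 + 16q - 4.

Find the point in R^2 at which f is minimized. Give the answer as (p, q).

f(p,q) separates as A(p) + B(q) − 4, so its minimum is min A + min B − 4.
A'(p) = 4p vanishes at p ∈ {0}; B'(q) = 4q + 16 vanishes at q ∈ {-4}.
Local minima of A (where A''>0): A(0)=0. Local minima of B: B(-4)=-32.
So the global minimum of f is A(0) + B(-4) − 4 = 0 − 32 − 4 = -36, attained at (0, -4).

(0, -4)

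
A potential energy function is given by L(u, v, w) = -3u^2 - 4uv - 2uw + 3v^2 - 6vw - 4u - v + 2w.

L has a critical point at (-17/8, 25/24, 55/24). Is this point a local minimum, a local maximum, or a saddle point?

saddle point

The Hessian is constant: H = [[-6, -4, -2], [-4, 6, -6], [-2, -6, 0]].
Leading principal minors: Δ₁ = -6, Δ₂ = -52, Δ₃ = 96.
The minors fit neither the all-positive nor the alternating-sign pattern, so H is indefinite: a saddle point.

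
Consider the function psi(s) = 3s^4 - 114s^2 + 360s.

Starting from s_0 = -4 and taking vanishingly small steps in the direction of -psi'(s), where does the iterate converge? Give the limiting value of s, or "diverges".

psi'(s) = 12(s - 3)(s - 2)(s + 5), so psi'(-4) = 504.
Gradient descent moves in the -psi' direction, i.e. s is decreasing.
The nearest critical point in that direction is s = -5, where psi'' = 672 > 0 (a local minimum). The iterate converges there.

-5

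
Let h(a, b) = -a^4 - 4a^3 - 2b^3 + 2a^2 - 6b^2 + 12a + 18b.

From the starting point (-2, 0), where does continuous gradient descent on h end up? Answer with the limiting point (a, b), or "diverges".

(-1, -3)

h is separable, so gradient descent decouples: a follows -∂h/∂a, b follows -∂h/∂b.
∂h/∂a = -4(a - 1)(a + 1)(a + 3); at a=-2 this is -12, so a increases.
∂h/∂b = -6(b - 1)(b + 3); at b=0 this is 18, so b decreases.
a converges to its nearest critical value -1 (a local min of the a-part); b converges to -3. The iterate converges to (-1, -3).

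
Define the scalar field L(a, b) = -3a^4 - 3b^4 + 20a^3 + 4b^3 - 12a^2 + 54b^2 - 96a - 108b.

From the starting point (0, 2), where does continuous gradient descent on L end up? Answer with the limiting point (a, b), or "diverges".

(2, 1)

L is separable, so gradient descent decouples: a follows -∂L/∂a, b follows -∂L/∂b.
∂L/∂a = -12(a - 4)(a - 2)(a + 1); at a=0 this is -96, so a increases.
∂L/∂b = -12(b - 3)(b - 1)(b + 3); at b=2 this is 60, so b decreases.
a converges to its nearest critical value 2 (a local min of the a-part); b converges to 1. The iterate converges to (2, 1).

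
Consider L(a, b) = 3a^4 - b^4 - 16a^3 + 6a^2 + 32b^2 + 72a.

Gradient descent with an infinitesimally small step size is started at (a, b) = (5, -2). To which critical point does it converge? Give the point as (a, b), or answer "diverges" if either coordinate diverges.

(3, 0)

L is separable, so gradient descent decouples: a follows -∂L/∂a, b follows -∂L/∂b.
∂L/∂a = 12(a - 3)(a - 2)(a + 1); at a=5 this is 432, so a decreases.
∂L/∂b = -4b(b - 4)(b + 4); at b=-2 this is -96, so b increases.
a converges to its nearest critical value 3 (a local min of the a-part); b converges to 0. The iterate converges to (3, 0).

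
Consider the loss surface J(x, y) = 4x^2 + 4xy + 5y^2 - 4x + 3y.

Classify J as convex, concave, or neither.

J is quadratic, so its Hessian is the constant matrix H = [[8, 4], [4, 10]].
det(H) = 64, tr(H) = 18.
det(H) > 0 and tr(H) > 0, so H is positive definite everywhere: convex.

convex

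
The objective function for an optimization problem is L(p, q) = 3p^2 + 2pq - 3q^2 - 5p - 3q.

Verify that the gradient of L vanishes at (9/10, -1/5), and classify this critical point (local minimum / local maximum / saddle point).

∇L = (6p + 2q - 5, 2p - 6q - 3); substituting (9/10, -1/5) gives ∇L = (0, 0), so (9/10, -1/5) is indeed a critical point.
The Hessian of L is constant: H = [[6, 2], [2, -6]].
det(H) = 6·(-6) − 2² = -40.
Since det(H) < 0, H is indefinite and the critical point is a saddle point.

saddle point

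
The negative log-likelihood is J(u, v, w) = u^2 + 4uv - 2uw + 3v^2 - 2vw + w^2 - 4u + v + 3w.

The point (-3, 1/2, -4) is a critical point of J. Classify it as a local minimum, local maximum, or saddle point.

saddle point

The Hessian is constant: H = [[2, 4, -2], [4, 6, -2], [-2, -2, 2]].
Leading principal minors: Δ₁ = 2, Δ₂ = -4, Δ₃ = -8.
The minors fit neither the all-positive nor the alternating-sign pattern, so H is indefinite: a saddle point.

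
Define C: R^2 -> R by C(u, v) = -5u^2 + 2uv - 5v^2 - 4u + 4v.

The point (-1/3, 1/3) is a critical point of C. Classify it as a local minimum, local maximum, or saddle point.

local maximum

The Hessian of C is constant: H = [[-10, 2], [2, -10]].
det(H) = (-10)·(-10) − 2² = 96.
det(H) > 0 and tr(H) = -20 < 0, so H is negative definite and the point is a local maximum.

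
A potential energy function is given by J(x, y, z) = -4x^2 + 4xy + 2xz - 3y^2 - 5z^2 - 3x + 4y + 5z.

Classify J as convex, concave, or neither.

J is quadratic, so its Hessian is the constant matrix H = [[-8, 4, 2], [4, -6, 0], [2, 0, -10]].
Leading principal minors: -8, 32, -296.
Signs alternate −, +, − ⇒ H ≺ 0 ⇒ concave.

concave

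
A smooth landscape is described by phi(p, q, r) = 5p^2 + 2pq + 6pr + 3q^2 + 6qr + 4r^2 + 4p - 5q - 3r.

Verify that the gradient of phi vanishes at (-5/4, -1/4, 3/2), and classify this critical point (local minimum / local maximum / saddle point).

local minimum

∇phi = (10p + 2q + 6r + 4, 2p + 6q + 6r - 5, 6p + 6q + 8r - 3); substituting (-5/4, -1/4, 3/2) gives ∇phi = (0, 0, 0), so (-5/4, -1/4, 3/2) is indeed a critical point.
The Hessian is constant: H = [[10, 2, 6], [2, 6, 6], [6, 6, 8]].
Leading principal minors: Δ₁ = 10, Δ₂ = 56, Δ₃ = 16.
All leading minors are positive, so H is positive definite: a local minimum.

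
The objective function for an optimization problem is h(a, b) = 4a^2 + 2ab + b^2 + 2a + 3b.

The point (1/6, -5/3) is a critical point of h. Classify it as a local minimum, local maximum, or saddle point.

The Hessian of h is constant: H = [[8, 2], [2, 2]].
det(H) = 8·2 − 2² = 12.
det(H) > 0 and tr(H) = 10 > 0, so H is positive definite and the point is a local minimum.

local minimum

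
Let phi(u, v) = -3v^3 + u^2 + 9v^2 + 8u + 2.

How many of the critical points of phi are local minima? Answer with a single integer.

1

phi separates as a function of u plus a function of v, so ∇phi=0 decouples.
∂phi/∂u = 2(u + 4) = 0 at u ∈ {-4}; ∂phi/∂v = -9v(v - 2) = 0 at v ∈ {0, 2}.
The Hessian is diagonal: diag(phi_uu, phi_vv). Second derivatives: phi_uu(-4)=2; phi_vv(0)=18, phi_vv(2)=-18.
Local minima occur where both diagonal entries positive: (-4, 0). Count: 1.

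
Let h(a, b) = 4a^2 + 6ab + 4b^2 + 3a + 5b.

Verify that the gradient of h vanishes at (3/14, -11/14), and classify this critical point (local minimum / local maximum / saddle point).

∇h = (8a + 6b + 3, 6a + 8b + 5); substituting (3/14, -11/14) gives ∇h = (0, 0), so (3/14, -11/14) is indeed a critical point.
The Hessian of h is constant: H = [[8, 6], [6, 8]].
det(H) = 8·8 − 6² = 28.
det(H) > 0 and tr(H) = 16 > 0, so H is positive definite and the point is a local minimum.

local minimum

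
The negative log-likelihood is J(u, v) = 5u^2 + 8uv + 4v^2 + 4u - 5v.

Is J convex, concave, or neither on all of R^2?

J is quadratic, so its Hessian is the constant matrix H = [[10, 8], [8, 8]].
det(H) = 16, tr(H) = 18.
det(H) > 0 and tr(H) > 0, so H is positive definite everywhere: convex.

convex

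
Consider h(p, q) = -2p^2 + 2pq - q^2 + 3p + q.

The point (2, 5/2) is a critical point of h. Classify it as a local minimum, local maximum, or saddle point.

local maximum

The Hessian of h is constant: H = [[-4, 2], [2, -2]].
det(H) = (-4)·(-2) − 2² = 4.
det(H) > 0 and tr(H) = -6 < 0, so H is negative definite and the point is a local maximum.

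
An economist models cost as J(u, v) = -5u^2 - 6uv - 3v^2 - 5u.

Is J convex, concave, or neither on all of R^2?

concave

J is quadratic, so its Hessian is the constant matrix H = [[-10, -6], [-6, -6]].
det(H) = 24, tr(H) = -16.
det(H) > 0 and tr(H) < 0, so H is negative definite everywhere: concave.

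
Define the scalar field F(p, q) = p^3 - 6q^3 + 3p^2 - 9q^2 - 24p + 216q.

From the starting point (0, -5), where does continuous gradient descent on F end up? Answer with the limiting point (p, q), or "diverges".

F is separable, so gradient descent decouples: p follows -∂F/∂p, q follows -∂F/∂q.
∂F/∂p = 3(p - 2)(p + 4); at p=0 this is -24, so p increases.
∂F/∂q = -18(q - 3)(q + 4); at q=-5 this is -144, so q increases.
p converges to its nearest critical value 2 (a local min of the p-part); q converges to -4. The iterate converges to (2, -4).

(2, -4)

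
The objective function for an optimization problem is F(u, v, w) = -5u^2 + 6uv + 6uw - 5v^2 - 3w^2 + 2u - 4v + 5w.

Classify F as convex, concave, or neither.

concave

F is quadratic, so its Hessian is the constant matrix H = [[-10, 6, 6], [6, -10, 0], [6, 0, -6]].
Leading principal minors: -10, 64, -24.
Signs alternate −, +, − ⇒ H ≺ 0 ⇒ concave.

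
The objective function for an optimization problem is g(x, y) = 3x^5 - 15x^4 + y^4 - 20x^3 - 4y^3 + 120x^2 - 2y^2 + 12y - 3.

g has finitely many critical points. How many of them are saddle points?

6

g separates as a function of x plus a function of y, so ∇g=0 decouples.
∂g/∂x = 15x(x - 4)(x - 2)(x + 2) = 0 at x ∈ {-2, 0, 2, 4}; ∂g/∂y = 4(y - 3)(y - 1)(y + 1) = 0 at y ∈ {-1, 1, 3}.
The Hessian is diagonal: diag(g_xx, g_yy). Second derivatives: g_xx(-2)=-720, g_xx(0)=240, g_xx(2)=-240, g_xx(4)=720; g_yy(-1)=32, g_yy(1)=-16, g_yy(3)=32.
Saddle points occur where the two diagonal entries have opposite signs: (-2, -1), (-2, 3), (0, 1), (2, -1), (2, 3), (4, 1). Count: 6.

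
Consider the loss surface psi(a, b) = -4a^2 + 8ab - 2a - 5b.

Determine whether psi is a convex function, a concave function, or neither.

psi is quadratic, so its Hessian is the constant matrix H = [[-8, 8], [8, 0]].
det(H) = -64, tr(H) = -8.
det(H) < 0, so H is indefinite: neither convex nor concave.

neither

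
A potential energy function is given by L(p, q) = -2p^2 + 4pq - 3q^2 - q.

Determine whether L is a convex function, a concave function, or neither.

L is quadratic, so its Hessian is the constant matrix H = [[-4, 4], [4, -6]].
det(H) = 8, tr(H) = -10.
det(H) > 0 and tr(H) < 0, so H is negative definite everywhere: concave.

concave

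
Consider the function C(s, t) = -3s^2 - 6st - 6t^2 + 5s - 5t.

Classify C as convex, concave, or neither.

C is quadratic, so its Hessian is the constant matrix H = [[-6, -6], [-6, -12]].
det(H) = 36, tr(H) = -18.
det(H) > 0 and tr(H) < 0, so H is negative definite everywhere: concave.

concave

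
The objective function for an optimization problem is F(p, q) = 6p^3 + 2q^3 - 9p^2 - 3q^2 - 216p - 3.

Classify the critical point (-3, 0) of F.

The mixed partial ∂²F/∂p∂q is 0, so the Hessian at any point is diag(F_pp, F_qq) = diag(18(2p - 1), 6(2q - 1)).
At (-3, 0): H = diag(-126, -6).
Both eigenvalues are negative, so H is negative definite: a local maximum.

local maximum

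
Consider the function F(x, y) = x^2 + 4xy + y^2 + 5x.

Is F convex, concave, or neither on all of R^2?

neither

F is quadratic, so its Hessian is the constant matrix H = [[2, 4], [4, 2]].
det(H) = -12, tr(H) = 4.
det(H) < 0, so H is indefinite: neither convex nor concave.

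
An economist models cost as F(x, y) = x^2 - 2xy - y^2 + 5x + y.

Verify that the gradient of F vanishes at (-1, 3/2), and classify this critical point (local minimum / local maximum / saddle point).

∇F = (2x - 2y + 5, -2x - 2y + 1); substituting (-1, 3/2) gives ∇F = (0, 0), so (-1, 3/2) is indeed a critical point.
The Hessian of F is constant: H = [[2, -2], [-2, -2]].
det(H) = 2·(-2) − (-2)² = -8.
Since det(H) < 0, H is indefinite and the critical point is a saddle point.

saddle point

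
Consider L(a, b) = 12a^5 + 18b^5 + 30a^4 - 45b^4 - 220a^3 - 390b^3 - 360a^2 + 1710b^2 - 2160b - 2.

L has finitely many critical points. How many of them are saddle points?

8

L separates as a function of a plus a function of b, so ∇L=0 decouples.
∂L/∂a = 60a(a - 3)(a + 1)(a + 4) = 0 at a ∈ {-4, -1, 0, 3}; ∂L/∂b = 90(b - 3)(b - 2)(b - 1)(b + 4) = 0 at b ∈ {-4, 1, 2, 3}.
The Hessian is diagonal: diag(L_aa, L_bb). Second derivatives: L_aa(-4)=-5040, L_aa(-1)=720, L_aa(0)=-720, L_aa(3)=5040; L_bb(-4)=-18900, L_bb(1)=900, L_bb(2)=-540, L_bb(3)=1260.
Saddle points occur where the two diagonal entries have opposite signs: (-4, 1), (-4, 3), (-1, -4), (-1, 2), (0, 1), (0, 3), (3, -4), (3, 2). Count: 8.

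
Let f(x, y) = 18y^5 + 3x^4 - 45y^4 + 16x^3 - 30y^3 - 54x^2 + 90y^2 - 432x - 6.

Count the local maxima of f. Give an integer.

f separates as a function of x plus a function of y, so ∇f=0 decouples.
∂f/∂x = 12(x - 3)(x + 3)(x + 4) = 0 at x ∈ {-4, -3, 3}; ∂f/∂y = 90y(y - 2)(y - 1)(y + 1) = 0 at y ∈ {-1, 0, 1, 2}.
The Hessian is diagonal: diag(f_xx, f_yy). Second derivatives: f_xx(-4)=84, f_xx(-3)=-72, f_xx(3)=504; f_yy(-1)=-540, f_yy(0)=180, f_yy(1)=-180, f_yy(2)=540.
Local maxima occur where both diagonal entries negative: (-3, -1), (-3, 1). Count: 2.

2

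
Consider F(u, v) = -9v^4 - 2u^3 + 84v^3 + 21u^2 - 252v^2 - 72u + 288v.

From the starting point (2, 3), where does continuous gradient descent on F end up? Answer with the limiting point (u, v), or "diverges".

(3, 2)

F is separable, so gradient descent decouples: u follows -∂F/∂u, v follows -∂F/∂v.
∂F/∂u = -6(u - 4)(u - 3); at u=2 this is -12, so u increases.
∂F/∂v = -36(v - 4)(v - 2)(v - 1); at v=3 this is 72, so v decreases.
u converges to its nearest critical value 3 (a local min of the u-part); v converges to 2. The iterate converges to (3, 2).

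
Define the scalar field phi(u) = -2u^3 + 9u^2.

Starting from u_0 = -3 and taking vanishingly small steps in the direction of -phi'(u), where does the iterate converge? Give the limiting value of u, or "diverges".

0

phi'(u) = -6u(u - 3), so phi'(-3) = -108.
Gradient descent moves in the -phi' direction, i.e. u is increasing.
The nearest critical point in that direction is u = 0, where phi'' = 18 > 0 (a local minimum). The iterate converges there.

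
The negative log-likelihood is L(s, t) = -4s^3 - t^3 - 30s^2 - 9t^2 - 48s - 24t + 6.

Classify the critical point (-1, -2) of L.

The mixed partial ∂²L/∂s∂t is 0, so the Hessian at any point is diag(L_ss, L_tt) = diag(-12(2s + 5), -6(t + 3)).
At (-1, -2): H = diag(-36, -6).
Both eigenvalues are negative, so H is negative definite: a local maximum.

local maximum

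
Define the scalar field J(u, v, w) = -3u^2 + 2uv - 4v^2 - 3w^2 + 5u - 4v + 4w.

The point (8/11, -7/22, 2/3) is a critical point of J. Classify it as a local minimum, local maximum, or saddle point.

The Hessian is constant: H = [[-6, 2, 0], [2, -8, 0], [0, 0, -6]].
Leading principal minors: Δ₁ = -6, Δ₂ = 44, Δ₃ = -264.
The minors alternate sign starting negative (−, +, −), so H is negative definite: a local maximum.

local maximum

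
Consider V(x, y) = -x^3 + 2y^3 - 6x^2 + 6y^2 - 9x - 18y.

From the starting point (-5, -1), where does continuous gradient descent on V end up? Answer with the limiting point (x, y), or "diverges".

V is separable, so gradient descent decouples: x follows -∂V/∂x, y follows -∂V/∂y.
∂V/∂x = -3(x + 1)(x + 3); at x=-5 this is -24, so x increases.
∂V/∂y = 6(y - 1)(y + 3); at y=-1 this is -24, so y increases.
x converges to its nearest critical value -3 (a local min of the x-part); y converges to 1. The iterate converges to (-3, 1).

(-3, 1)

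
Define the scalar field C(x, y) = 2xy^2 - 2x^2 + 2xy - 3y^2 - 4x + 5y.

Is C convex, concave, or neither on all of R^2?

neither

The term 2xy^2 is cubic, so the Hessian is not constant.
∂²C/∂y² = 4x - 6, which takes both signs as x varies (negative for sufficiently negative x). A diagonal entry of the Hessian changing sign means the Hessian is neither positive- nor negative-semidefinite on all of R^2.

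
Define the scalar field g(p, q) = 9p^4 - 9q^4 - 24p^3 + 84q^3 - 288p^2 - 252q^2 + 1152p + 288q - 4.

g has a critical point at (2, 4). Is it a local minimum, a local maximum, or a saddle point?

local maximum

The mixed partial ∂²g/∂p∂q is 0, so the Hessian at any point is diag(g_pp, g_qq) = diag(36(3p^2 - 4p - 16), 36(-3q^2 + 14q - 14)).
At (2, 4): H = diag(-432, -216).
Both eigenvalues are negative, so H is negative definite: a local maximum.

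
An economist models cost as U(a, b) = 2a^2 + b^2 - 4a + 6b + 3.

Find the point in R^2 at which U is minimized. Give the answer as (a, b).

U(a,b) separates as P(a) + Q(b) + 3, so its minimum is min P + min Q + 3.
P'(a) = 4a - 4 vanishes at a ∈ {1}; Q'(b) = 2b + 6 vanishes at b ∈ {-3}.
Local minima of P (where P''>0): P(1)=-2. Local minima of Q: Q(-3)=-9.
So the global minimum of U is P(1) + Q(-3) + 3 = -2 − 9 + 3 = -8, attained at (1, -3).

(1, -3)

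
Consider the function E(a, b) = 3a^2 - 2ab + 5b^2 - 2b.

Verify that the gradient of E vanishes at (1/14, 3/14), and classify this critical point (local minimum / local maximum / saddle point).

local minimum

∇E = (6a - 2b, -2a + 10b - 2); substituting (1/14, 3/14) gives ∇E = (0, 0), so (1/14, 3/14) is indeed a critical point.
The Hessian of E is constant: H = [[6, -2], [-2, 10]].
det(H) = 6·10 − (-2)² = 56.
det(H) > 0 and tr(H) = 16 > 0, so H is positive definite and the point is a local minimum.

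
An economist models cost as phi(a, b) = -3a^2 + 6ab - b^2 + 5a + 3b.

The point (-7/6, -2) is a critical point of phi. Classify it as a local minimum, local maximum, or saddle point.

The Hessian of phi is constant: H = [[-6, 6], [6, -2]].
det(H) = (-6)·(-2) − 6² = -24.
Since det(H) < 0, H is indefinite and the critical point is a saddle point.

saddle point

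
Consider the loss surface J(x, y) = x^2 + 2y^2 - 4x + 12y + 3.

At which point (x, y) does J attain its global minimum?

(2, -3)

J(x,y) separates as P(x) + Q(y) + 3, so its minimum is min P + min Q + 3.
P'(x) = 2x - 4 vanishes at x ∈ {2}; Q'(y) = 4y + 12 vanishes at y ∈ {-3}.
Local minima of P (where P''>0): P(2)=-4. Local minima of Q: Q(-3)=-18.
So the global minimum of J is P(2) + Q(-3) + 3 = -4 − 18 + 3 = -19, attained at (2, -3).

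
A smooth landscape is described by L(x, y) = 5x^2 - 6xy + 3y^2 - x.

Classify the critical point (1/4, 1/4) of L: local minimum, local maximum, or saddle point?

local minimum

The Hessian of L is constant: H = [[10, -6], [-6, 6]].
det(H) = 10·6 − (-6)² = 24.
det(H) > 0 and tr(H) = 16 > 0, so H is positive definite and the point is a local minimum.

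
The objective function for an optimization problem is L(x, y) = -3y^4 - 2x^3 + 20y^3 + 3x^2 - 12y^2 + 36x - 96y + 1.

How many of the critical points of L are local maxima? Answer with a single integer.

L separates as a function of x plus a function of y, so ∇L=0 decouples.
∂L/∂x = -6(x - 3)(x + 2) = 0 at x ∈ {-2, 3}; ∂L/∂y = -12(y - 4)(y - 2)(y + 1) = 0 at y ∈ {-1, 2, 4}.
The Hessian is diagonal: diag(L_xx, L_yy). Second derivatives: L_xx(-2)=30, L_xx(3)=-30; L_yy(-1)=-180, L_yy(2)=72, L_yy(4)=-120.
Local maxima occur where both diagonal entries negative: (3, -1), (3, 4). Count: 2.

2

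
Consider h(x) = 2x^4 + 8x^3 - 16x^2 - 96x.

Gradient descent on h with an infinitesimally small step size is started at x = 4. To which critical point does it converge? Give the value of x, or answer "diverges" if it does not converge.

h'(x) = 8(x - 2)(x + 2)(x + 3), so h'(4) = 672.
Gradient descent moves in the -h' direction, i.e. x is decreasing.
The nearest critical point in that direction is x = 2, where h'' = 160 > 0 (a local minimum). The iterate converges there.

2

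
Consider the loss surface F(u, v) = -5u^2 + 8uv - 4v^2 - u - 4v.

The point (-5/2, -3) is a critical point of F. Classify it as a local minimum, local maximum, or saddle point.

local maximum

The Hessian of F is constant: H = [[-10, 8], [8, -8]].
det(H) = (-10)·(-8) − 8² = 16.
det(H) > 0 and tr(H) = -18 < 0, so H is negative definite and the point is a local maximum.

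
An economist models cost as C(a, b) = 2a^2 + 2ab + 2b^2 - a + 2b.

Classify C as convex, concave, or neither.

convex

C is quadratic, so its Hessian is the constant matrix H = [[4, 2], [2, 4]].
det(H) = 12, tr(H) = 8.
det(H) > 0 and tr(H) > 0, so H is positive definite everywhere: convex.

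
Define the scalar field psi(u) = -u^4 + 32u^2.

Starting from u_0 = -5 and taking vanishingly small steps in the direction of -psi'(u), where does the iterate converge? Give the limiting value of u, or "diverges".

diverges

psi'(u) = -4u(u - 4)(u + 4), so psi'(-5) = 180.
Gradient descent moves in the -psi' direction, i.e. u is decreasing.
There is no critical point below u=-5, and psi' keeps the same sign, so the iterate runs off to −∞.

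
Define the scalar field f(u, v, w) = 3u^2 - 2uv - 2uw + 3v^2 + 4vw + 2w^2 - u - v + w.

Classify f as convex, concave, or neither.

convex

f is quadratic, so its Hessian is the constant matrix H = [[6, -2, -2], [-2, 6, 4], [-2, 4, 4]].
Leading principal minors: 6, 32, 40.
All positive ⇒ H ≻ 0 ⇒ convex.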